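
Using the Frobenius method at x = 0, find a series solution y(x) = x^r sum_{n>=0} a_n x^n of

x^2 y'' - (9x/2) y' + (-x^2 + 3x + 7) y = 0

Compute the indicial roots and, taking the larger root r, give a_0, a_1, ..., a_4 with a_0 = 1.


Write in Frobenius form y'' + (p(x)/x) y' + (q(x)/x^2) y = 0:
  p(x) = -9/2,  q(x) = -x^2 + 3x + 7.
Indicial equation: r(r-1) + (-9/2) r + (7) = 0 -> roots r_1 = 7/2, r_2 = 2.
Take r = r_1 = 7/2. Let y(x) = x^r sum_{n>=0} a_n x^n with a_0 = 1.
Substitute y = x^r sum a_n x^n and match x^{r+n}. The recurrence is
  D(n) a_n + 3 a_{n-1} - 1 a_{n-2} = 0,  where D(n) = (r+n)(r+n-1) + (-9/2)(r+n) + (7).
  a_n = [-3 a_{n-1} + 1 a_{n-2}] / D(n).
Since the indicial polynomial factors as (r - r_1)(r - r_2), D(n) = (r_1 + n - r_1)(r_1 + n - r_2) = n(n + 3/2).
Evaluating step by step (a_0 = 1):
  n = 1: D(1) = 1(1 + 3/2) = 5/2; numerator = -3(1) = -3; a_1 = (-3)/(5/2) = -6/5
  n = 2: D(2) = 2(2 + 3/2) = 7; numerator = -3(-6/5) + 1(1) = 23/5; a_2 = (23/5)/(7) = 23/35
  n = 3: D(3) = 3(3 + 3/2) = 27/2; numerator = -3(23/35) + 1(-6/5) = -111/35; a_3 = (-111/35)/(27/2) = -74/315
  n = 4: D(4) = 4(4 + 3/2) = 22; numerator = -3(-74/315) + 1(23/35) = 143/105; a_4 = (143/105)/(22) = 13/210

r = 7/2; a_0 = 1; a_1 = -6/5; a_2 = 23/35; a_3 = -74/315; a_4 = 13/210


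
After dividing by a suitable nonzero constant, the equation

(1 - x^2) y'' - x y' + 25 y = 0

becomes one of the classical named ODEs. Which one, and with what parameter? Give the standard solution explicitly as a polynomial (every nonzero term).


The equation is already in a standard form:  (1 - x^2) y'' - x y' + 25 y = 0.
This matches the Chebyshev equation (1 - x^2) y'' - x y' + n^2 y = 0 (note the -x y' term, not -2x y') with n^2 = 25, so n = 5; the polynomial solution is T_5(x).
With y = sum_k a_k x^k, matching x^k gives (k+2)(k+1) a_{k+2} = (k^2 - n^2) a_k = (k - 5)(k + 5) a_k. The right side vanishes at k = 5, so the series with the parity of 5 terminates at degree 5.
Standard normalization: leading coefficient of T_n is 2^(n-1), so a_5 = 2^4 = 16. Work downward with a_k = (k+1)(k+2) a_{k+2} / ((k - 5)(k + 5)):
  a_3 = (4)(5)(16) / ((3 - 5)(3 + 5)) = 320/(-16) = -20
  a_1 = (2)(3)(-20) / ((1 - 5)(1 + 5)) = -120/(-24) = 5
Hence T_5(x) = 16 x^5 - 20 x^3 + 5 x.

T_5(x); series = 16 x^5 - 20 x^3 + 5 x


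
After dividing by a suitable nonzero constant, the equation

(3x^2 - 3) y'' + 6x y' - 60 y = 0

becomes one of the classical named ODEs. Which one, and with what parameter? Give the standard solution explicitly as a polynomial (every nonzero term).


All three coefficients share the factor -3; dividing through by -3 gives  (1 - x^2) y'' - 2x y' + 20 y = 0.
This matches the Legendre equation (1 - x^2) y'' - 2x y' + n(n+1) y = 0 (note the -2x y' term) with n(n+1) = 20, so n = 4; the polynomial solution is P_4(x).
With y = sum_k a_k x^k, matching x^k gives (k+2)(k+1) a_{k+2} = [k(k+1) - n(n+1)] a_k = (k - 4)(k + 5) a_k. The right side vanishes at k = 4, so the series with the parity of 4 terminates at degree 4.
Standard normalization (P_n(1) = 1): leading coefficient (2n)!/(2^n (n!)^2) = 40320/(16*576) = 35/8, so a_4 = 35/8. Work downward with a_k = (k+1)(k+2) a_{k+2} / ((k - 4)(k + 5)):
  a_2 = (3)(4)(35/8) / ((2 - 4)(2 + 5)) = (105/2)/(-14) = -15/4
  a_0 = (1)(2)(-15/4) / ((0 - 4)(0 + 5)) = (-15/2)/(-20) = 3/8
Hence P_4(x) = 35 x^4/8 - 15 x^2/4 + 3/8.

P_4(x); series = 35 x^4/8 - 15 x^2/4 + 3/8


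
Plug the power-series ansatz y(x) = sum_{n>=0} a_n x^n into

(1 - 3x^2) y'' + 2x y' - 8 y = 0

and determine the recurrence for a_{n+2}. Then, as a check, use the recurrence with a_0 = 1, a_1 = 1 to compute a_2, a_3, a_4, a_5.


Substitute y = sum_n a_n x^n.
(1 - 3 x^2) y'' contributes (n+2)(n+1) a_{n+2} - 3 n(n-1) a_n at x^n.
2 x y'(x) contributes 2 n a_n at x^n.
-8 y(x) contributes -8 a_n at x^n.
Matching x^n: (n+2)(n+1) a_{n+2} + (-3 n(n-1) + 2 n - 8) a_n = 0.
Thus a_{n+2} = (3 n(n-1) - 2 n + 8) / ((n+1)(n+2)) * a_n.

Check with a_0 = 1, a_1 = 1 (apply the recurrence for n = 0, 1, 2, 3): a_0 = 1, a_1 = 1, a_2 = 4, a_3 = 1, a_4 = 10/3, a_5 = 1.

a_(n+2) = (3 n(n-1) - 2 n + 8) / ((n+1)(n+2)) * a_n; check: a_0 = 1, a_1 = 1, a_2 = 4, a_3 = 1, a_4 = 10/3, a_5 = 1


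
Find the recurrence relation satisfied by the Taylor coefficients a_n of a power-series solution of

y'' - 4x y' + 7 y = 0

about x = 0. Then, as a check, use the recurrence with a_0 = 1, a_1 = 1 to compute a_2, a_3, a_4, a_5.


Substitute y = sum_n a_n x^n.
y''(x) has coefficient (n+2)(n+1) a_{n+2} at x^n;
-4 x y'(x) has coefficient -4 n a_n at x^n (shift);
7 y(x) has coefficient 7 a_n at x^n.
Matching x^n: (n+2)(n+1) a_{n+2} + (-4n + 7) a_n = 0.
Thus a_{n+2} = (4n - 7) / ((n+1)(n+2)) * a_n.

Check with a_0 = 1, a_1 = 1 (apply the recurrence for n = 0, 1, 2, 3): a_0 = 1, a_1 = 1, a_2 = -7/2, a_3 = -1/2, a_4 = -7/24, a_5 = -1/8.

a_(n+2) = (4n - 7) / ((n+1)(n+2)) * a_n; check: a_0 = 1, a_1 = 1, a_2 = -7/2, a_3 = -1/2, a_4 = -7/24, a_5 = -1/8


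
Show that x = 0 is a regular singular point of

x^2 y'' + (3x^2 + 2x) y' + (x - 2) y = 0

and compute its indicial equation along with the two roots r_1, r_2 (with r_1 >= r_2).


Divide by x^2 to reach normal form y'' + P_1(x) y' + P_2(x) y = 0 with P_1(x) = 3 + 2/x and P_2(x) = 1/x - 2/x^2.
x = 0 is a singular point because the y'-coefficient 3 + 2/x has a pole at x = 0 and the y-coefficient 1/x - 2/x^2 has a pole at x = 0.
It is a regular singular point because x P_1(x) = p(x) = 3x + 2 and x^2 P_2(x) = q(x) = x - 2 are polynomials, hence analytic at x = 0.
p(0) = 2,  q(0) = -2.
Indicial equation: r(r-1) + p(0) r + q(0) = 0, i.e. r^2 + (p(0) - 1) r + q(0) = 0, i.e. r^2 + 1 r - 2 = 0.
Discriminant: (1)^2 - 4(-2) = 9, so r = (-1 ± 3)/2.
Solving: r_1 = 1, r_2 = -2.

indicial: r^2 + 1 r - 2 = 0; roots r_1 = 1, r_2 = -2


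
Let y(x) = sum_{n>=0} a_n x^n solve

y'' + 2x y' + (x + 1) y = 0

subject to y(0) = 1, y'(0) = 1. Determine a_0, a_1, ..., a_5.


Ansatz: y(x) = sum_{n>=0} a_n x^n, so y'(x) = sum_{n>=1} n a_n x^(n-1) and y''(x) = sum_{n>=2} n(n-1) a_n x^(n-2).
Substitute into P(x) y'' + Q(x) y' + R(x) y = 0 with P(x) = 1, Q(x) = 2x, R(x) = x + 1, and match powers of x.
Initial conditions: a_0 = 1, a_1 = 1.
Setting the coefficient of each power of x to zero and solving order by order (substituting the coefficients already found):
  x^0: 2 a_2 + a_0 = 0  ->  2 a_2 = -a_0 = -1  ->  a_2 = -1/2
  x^1: 6 a_3 + 3 a_1 + a_0 = 0  ->  6 a_3 = -3 a_1 - a_0 = -4  ->  a_3 = -2/3
  x^2: 12 a_4 + 5 a_2 + a_1 = 0  ->  12 a_4 = -5 a_2 - a_1 = 3/2  ->  a_4 = 1/8
  x^3: 20 a_5 + 7 a_3 + a_2 = 0  ->  20 a_5 = -7 a_3 - a_2 = 31/6  ->  a_5 = 31/120
Truncated series: y(x) = 1 + x - (1/2) x^2 - (2/3) x^3 + (1/8) x^4 + (31/120) x^5 + O(x^6).

a_0 = 1; a_1 = 1; a_2 = -1/2; a_3 = -2/3; a_4 = 1/8; a_5 = 31/120


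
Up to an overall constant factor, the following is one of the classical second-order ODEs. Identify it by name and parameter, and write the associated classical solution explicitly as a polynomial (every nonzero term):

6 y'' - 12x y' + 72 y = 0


All three coefficients share the factor 6; dividing through by 6 gives  y'' - 2x y' + 12 y = 0.
This matches the Hermite equation y'' - 2x y' + 2n y = 0 with 2n = 12, so n = 6; the polynomial solution is H_6(x).
With y = sum_k a_k x^k, matching x^k gives (k+2)(k+1) a_{k+2} = 2(k - n) a_k = 2(k - 6) a_k. The right side vanishes at k = 6, so the series with the parity of 6 terminates at degree 6.
Standard normalization: leading coefficient of H_n is 2^n, so a_6 = 2^6 = 64. Work downward with a_k = (k+1)(k+2) a_{k+2} / (2(k - n)):
  a_4 = (5)(6)(64) / (2(4 - 6)) = 1920/(-4) = -480
  a_2 = (3)(4)(-480) / (2(2 - 6)) = -5760/(-8) = 720
  a_0 = (1)(2)(720) / (2(0 - 6)) = 1440/(-12) = -120
Hence H_6(x) = 64 x^6 - 480 x^4 + 720 x^2 - 120.

H_6(x); series = 64 x^6 - 480 x^4 + 720 x^2 - 120


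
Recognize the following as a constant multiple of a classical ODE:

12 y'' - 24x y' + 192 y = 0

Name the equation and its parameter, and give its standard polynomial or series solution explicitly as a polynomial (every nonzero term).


All three coefficients share the factor 12; dividing through by 12 gives  y'' - 2x y' + 16 y = 0.
This matches the Hermite equation y'' - 2x y' + 2n y = 0 with 2n = 16, so n = 8; the polynomial solution is H_8(x).
With y = sum_k a_k x^k, matching x^k gives (k+2)(k+1) a_{k+2} = 2(k - n) a_k = 2(k - 8) a_k. The right side vanishes at k = 8, so the series with the parity of 8 terminates at degree 8.
Standard normalization: leading coefficient of H_n is 2^n, so a_8 = 2^8 = 256. Work downward with a_k = (k+1)(k+2) a_{k+2} / (2(k - n)):
  a_6 = (7)(8)(256) / (2(6 - 8)) = 14336/(-4) = -3584
  a_4 = (5)(6)(-3584) / (2(4 - 8)) = -107520/(-8) = 13440
  a_2 = (3)(4)(13440) / (2(2 - 8)) = 161280/(-12) = -13440
  a_0 = (1)(2)(-13440) / (2(0 - 8)) = -26880/(-16) = 1680
Hence H_8(x) = 256 x^8 - 3584 x^6 + 13440 x^4 - 13440 x^2 + 1680.

H_8(x); series = 256 x^8 - 3584 x^6 + 13440 x^4 - 13440 x^2 + 1680


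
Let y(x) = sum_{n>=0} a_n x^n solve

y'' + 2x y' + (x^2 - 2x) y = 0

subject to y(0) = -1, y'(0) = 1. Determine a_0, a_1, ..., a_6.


Ansatz: y(x) = sum_{n>=0} a_n x^n, so y'(x) = sum_{n>=1} n a_n x^(n-1) and y''(x) = sum_{n>=2} n(n-1) a_n x^(n-2).
Substitute into P(x) y'' + Q(x) y' + R(x) y = 0 with P(x) = 1, Q(x) = 2x, R(x) = x^2 - 2x, and match powers of x.
Initial conditions: a_0 = -1, a_1 = 1.
Setting the coefficient of each power of x to zero and solving order by order (substituting the coefficients already found):
  x^0: 2 a_2 = 0  ->  a_2 = 0
  x^1: 6 a_3 + 2 a_1 - 2 a_0 = 0  ->  6 a_3 = -2 a_1 + 2 a_0 = -4  ->  a_3 = -2/3
  x^2: 12 a_4 + 4 a_2 - 2 a_1 + a_0 = 0  ->  12 a_4 = -4 a_2 + 2 a_1 - a_0 = 3  ->  a_4 = 1/4
  x^3: 20 a_5 + 6 a_3 - 2 a_2 + a_1 = 0  ->  20 a_5 = -6 a_3 + 2 a_2 - a_1 = 3  ->  a_5 = 3/20
  x^4: 30 a_6 + 8 a_4 - 2 a_3 + a_2 = 0  ->  30 a_6 = -8 a_4 + 2 a_3 - a_2 = -10/3  ->  a_6 = -1/9
Truncated series: y(x) = -1 + x - (2/3) x^3 + (1/4) x^4 + (3/20) x^5 - (1/9) x^6 + O(x^7).

a_0 = -1; a_1 = 1; a_2 = 0; a_3 = -2/3; a_4 = 1/4; a_5 = 3/20; a_6 = -1/9


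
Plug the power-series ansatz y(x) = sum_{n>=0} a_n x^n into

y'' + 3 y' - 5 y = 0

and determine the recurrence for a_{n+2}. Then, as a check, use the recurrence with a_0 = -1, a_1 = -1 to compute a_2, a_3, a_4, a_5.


Substitute y = sum_n a_n x^n.
y''(x) has coefficient (n+2)(n+1) a_{n+2} at x^n;
3 y'(x) has coefficient 3 (n+1) a_{n+1} at x^n;
-5 y(x) has coefficient -5 a_n at x^n.
Matching x^n: (n+2)(n+1) a_{n+2} + 3 (n+1) a_{n+1} - 5 a_n = 0.
Thus a_{n+2} = [-3 (n+1) a_{n+1} + 5 a_n] / ((n+1)(n+2)).

Check with a_0 = -1, a_1 = -1 (apply the recurrence for n = 0, 1, 2, 3): a_0 = -1, a_1 = -1, a_2 = -1, a_3 = 1/6, a_4 = -13/24, a_5 = 11/30.

a_(n+2) = [-3 (n+1) a_(n+1) + 5 a_n] / ((n+1)(n+2)); check: a_0 = -1, a_1 = -1, a_2 = -1, a_3 = 1/6, a_4 = -13/24, a_5 = 11/30


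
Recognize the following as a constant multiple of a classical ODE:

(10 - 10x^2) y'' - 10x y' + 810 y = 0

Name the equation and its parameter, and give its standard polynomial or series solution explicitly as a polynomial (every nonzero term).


All three coefficients share the factor 10; dividing through by 10 gives  (1 - x^2) y'' - x y' + 81 y = 0.
This matches the Chebyshev equation (1 - x^2) y'' - x y' + n^2 y = 0 (note the -x y' term, not -2x y') with n^2 = 81, so n = 9; the polynomial solution is T_9(x).
With y = sum_k a_k x^k, matching x^k gives (k+2)(k+1) a_{k+2} = (k^2 - n^2) a_k = (k - 9)(k + 9) a_k. The right side vanishes at k = 9, so the series with the parity of 9 terminates at degree 9.
Standard normalization: leading coefficient of T_n is 2^(n-1), so a_9 = 2^8 = 256. Work downward with a_k = (k+1)(k+2) a_{k+2} / ((k - 9)(k + 9)):
  a_7 = (8)(9)(256) / ((7 - 9)(7 + 9)) = 18432/(-32) = -576
  a_5 = (6)(7)(-576) / ((5 - 9)(5 + 9)) = -24192/(-56) = 432
  a_3 = (4)(5)(432) / ((3 - 9)(3 + 9)) = 8640/(-72) = -120
  a_1 = (2)(3)(-120) / ((1 - 9)(1 + 9)) = -720/(-80) = 9
Hence T_9(x) = 256 x^9 - 576 x^7 + 432 x^5 - 120 x^3 + 9 x.

T_9(x); series = 256 x^9 - 576 x^7 + 432 x^5 - 120 x^3 + 9 x


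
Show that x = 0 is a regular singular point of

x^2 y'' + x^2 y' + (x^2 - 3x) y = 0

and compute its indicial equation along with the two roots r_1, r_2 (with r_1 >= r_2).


Divide by x^2 to reach normal form y'' + P_1(x) y' + P_2(x) y = 0 with P_1(x) = 1 and P_2(x) = 1 - 3/x.
x = 0 is a singular point because the y-coefficient 1 - 3/x has a pole at x = 0.
It is a regular singular point because x P_1(x) = p(x) = x and x^2 P_2(x) = q(x) = x^2 - 3x are polynomials, hence analytic at x = 0.
p(0) = 0,  q(0) = 0.
Indicial equation: r(r-1) + p(0) r + q(0) = 0, i.e. r^2 + (p(0) - 1) r + q(0) = 0, i.e. r^2 - 1 r = 0.
Discriminant: (-1)^2 - 4(0) = 1, so r = (1 ± 1)/2.
Solving: r_1 = 1, r_2 = 0.

indicial: r^2 - 1 r = 0; roots r_1 = 1, r_2 = 0


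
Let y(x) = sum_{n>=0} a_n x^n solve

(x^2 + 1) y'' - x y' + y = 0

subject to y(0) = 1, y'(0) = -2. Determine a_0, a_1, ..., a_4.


Ansatz: y(x) = sum_{n>=0} a_n x^n, so y'(x) = sum_{n>=1} n a_n x^(n-1) and y''(x) = sum_{n>=2} n(n-1) a_n x^(n-2).
Substitute into P(x) y'' + Q(x) y' + R(x) y = 0 with P(x) = x^2 + 1, Q(x) = -x, R(x) = 1, and match powers of x.
Initial conditions: a_0 = 1, a_1 = -2.
Setting the coefficient of each power of x to zero and solving order by order (substituting the coefficients already found):
  x^0: 2 a_2 + a_0 = 0  ->  2 a_2 = -a_0 = -1  ->  a_2 = -1/2
  x^1: 6 a_3 = 0  ->  a_3 = 0
  x^2: 12 a_4 + a_2 = 0  ->  12 a_4 = -a_2 = 1/2  ->  a_4 = 1/24
Truncated series: y(x) = 1 - 2 x - (1/2) x^2 + (1/24) x^4 + O(x^5).

a_0 = 1; a_1 = -2; a_2 = -1/2; a_3 = 0; a_4 = 1/24


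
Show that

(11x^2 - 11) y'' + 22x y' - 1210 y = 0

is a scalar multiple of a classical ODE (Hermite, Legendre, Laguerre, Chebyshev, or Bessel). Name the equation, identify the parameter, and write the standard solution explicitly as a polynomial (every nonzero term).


All three coefficients share the factor -11; dividing through by -11 gives  (1 - x^2) y'' - 2x y' + 110 y = 0.
This matches the Legendre equation (1 - x^2) y'' - 2x y' + n(n+1) y = 0 (note the -2x y' term) with n(n+1) = 110, so n = 10; the polynomial solution is P_10(x).
With y = sum_k a_k x^k, matching x^k gives (k+2)(k+1) a_{k+2} = [k(k+1) - n(n+1)] a_k = (k - 10)(k + 11) a_k. The right side vanishes at k = 10, so the series with the parity of 10 terminates at degree 10.
Standard normalization (P_n(1) = 1): leading coefficient (2n)!/(2^n (n!)^2) = 2432902008176640000/(1024*13168189440000) = 46189/256, so a_10 = 46189/256. Work downward with a_k = (k+1)(k+2) a_{k+2} / ((k - 10)(k + 11)):
  a_8 = (9)(10)(46189/256) / ((8 - 10)(8 + 11)) = (2078505/128)/(-38) = -109395/256
  a_6 = (7)(8)(-109395/256) / ((6 - 10)(6 + 11)) = (-765765/32)/(-68) = 45045/128
  a_4 = (5)(6)(45045/128) / ((4 - 10)(4 + 11)) = (675675/64)/(-90) = -15015/128
  a_2 = (3)(4)(-15015/128) / ((2 - 10)(2 + 11)) = (-45045/32)/(-104) = 3465/256
  a_0 = (1)(2)(3465/256) / ((0 - 10)(0 + 11)) = (3465/128)/(-110) = -63/256
Hence P_10(x) = 46189 x^10/256 - 109395 x^8/256 + 45045 x^6/128 - 15015 x^4/128 + 3465 x^2/256 - 63/256.

P_10(x); series = 46189 x^10/256 - 109395 x^8/256 + 45045 x^6/128 - 15015 x^4/128 + 3465 x^2/256 - 63/256


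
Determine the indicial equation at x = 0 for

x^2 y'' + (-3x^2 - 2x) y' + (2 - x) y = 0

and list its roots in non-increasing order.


Divide by x^2 to reach normal form y'' + P_1(x) y' + P_2(x) y = 0 with P_1(x) = -3 - 2/x and P_2(x) = -1/x + 2/x^2.
x = 0 is a singular point because the y'-coefficient -3 - 2/x has a pole at x = 0 and the y-coefficient -1/x + 2/x^2 has a pole at x = 0.
It is a regular singular point because x P_1(x) = p(x) = -3x - 2 and x^2 P_2(x) = q(x) = 2 - x are polynomials, hence analytic at x = 0.
p(0) = -2,  q(0) = 2.
Indicial equation: r(r-1) + p(0) r + q(0) = 0, i.e. r^2 + (p(0) - 1) r + q(0) = 0, i.e. r^2 - 3 r + 2 = 0.
Discriminant: (-3)^2 - 4(2) = 1, so r = (3 ± 1)/2.
Solving: r_1 = 2, r_2 = 1.

indicial: r^2 - 3 r + 2 = 0; roots r_1 = 2, r_2 = 1


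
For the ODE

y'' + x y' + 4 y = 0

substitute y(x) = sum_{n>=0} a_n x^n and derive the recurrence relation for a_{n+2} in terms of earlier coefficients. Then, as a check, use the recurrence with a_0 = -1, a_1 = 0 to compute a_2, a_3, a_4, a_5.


Substitute y = sum_n a_n x^n.
y''(x) has coefficient (n+2)(n+1) a_{n+2} at x^n;
x y'(x) has coefficient n a_n at x^n (shift);
4 y(x) has coefficient 4 a_n at x^n.
Matching x^n: (n+2)(n+1) a_{n+2} + (n + 4) a_n = 0.
Thus a_{n+2} = (-n - 4) / ((n+1)(n+2)) * a_n.

Check with a_0 = -1, a_1 = 0 (apply the recurrence for n = 0, 1, 2, 3): a_0 = -1, a_1 = 0, a_2 = 2, a_3 = 0, a_4 = -1, a_5 = 0.

a_(n+2) = (-n - 4) / ((n+1)(n+2)) * a_n; check: a_0 = -1, a_1 = 0, a_2 = 2, a_3 = 0, a_4 = -1, a_5 = 0


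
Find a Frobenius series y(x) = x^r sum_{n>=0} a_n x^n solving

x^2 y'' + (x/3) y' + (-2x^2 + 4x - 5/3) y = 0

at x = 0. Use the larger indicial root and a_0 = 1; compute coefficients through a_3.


Write in Frobenius form y'' + (p(x)/x) y' + (q(x)/x^2) y = 0:
  p(x) = 1/3,  q(x) = -2x^2 + 4x - 5/3.
Indicial equation: r(r-1) + (1/3) r + (-5/3) = 0 -> roots r_1 = 5/3, r_2 = -1.
Take r = r_1 = 5/3. Let y(x) = x^r sum_{n>=0} a_n x^n with a_0 = 1.
Substitute y = x^r sum a_n x^n and match x^{r+n}. The recurrence is
  D(n) a_n + 4 a_{n-1} - 2 a_{n-2} = 0,  where D(n) = (r+n)(r+n-1) + (1/3)(r+n) + (-5/3).
  a_n = [-4 a_{n-1} + 2 a_{n-2}] / D(n).
Since the indicial polynomial factors as (r - r_1)(r - r_2), D(n) = (r_1 + n - r_1)(r_1 + n - r_2) = n(n + 8/3).
Evaluating step by step (a_0 = 1):
  n = 1: D(1) = 1(1 + 8/3) = 11/3; numerator = -4(1) = -4; a_1 = (-4)/(11/3) = -12/11
  n = 2: D(2) = 2(2 + 8/3) = 28/3; numerator = -4(-12/11) + 2(1) = 70/11; a_2 = (70/11)/(28/3) = 15/22
  n = 3: D(3) = 3(3 + 8/3) = 17; numerator = -4(15/22) + 2(-12/11) = -54/11; a_3 = (-54/11)/(17) = -54/187

r = 5/3; a_0 = 1; a_1 = -12/11; a_2 = 15/22; a_3 = -54/187


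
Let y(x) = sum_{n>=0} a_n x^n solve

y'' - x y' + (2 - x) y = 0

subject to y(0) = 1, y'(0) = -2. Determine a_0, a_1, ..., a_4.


Ansatz: y(x) = sum_{n>=0} a_n x^n, so y'(x) = sum_{n>=1} n a_n x^(n-1) and y''(x) = sum_{n>=2} n(n-1) a_n x^(n-2).
Substitute into P(x) y'' + Q(x) y' + R(x) y = 0 with P(x) = 1, Q(x) = -x, R(x) = 2 - x, and match powers of x.
Initial conditions: a_0 = 1, a_1 = -2.
Setting the coefficient of each power of x to zero and solving order by order (substituting the coefficients already found):
  x^0: 2 a_2 + 2 a_0 = 0  ->  2 a_2 = -2 a_0 = -2  ->  a_2 = -1
  x^1: 6 a_3 + a_1 - a_0 = 0  ->  6 a_3 = -a_1 + a_0 = 3  ->  a_3 = 1/2
  x^2: 12 a_4 - a_1 = 0  ->  12 a_4 = a_1 = -2  ->  a_4 = -1/6
Truncated series: y(x) = 1 - 2 x - x^2 + (1/2) x^3 - (1/6) x^4 + O(x^5).

a_0 = 1; a_1 = -2; a_2 = -1; a_3 = 1/2; a_4 = -1/6


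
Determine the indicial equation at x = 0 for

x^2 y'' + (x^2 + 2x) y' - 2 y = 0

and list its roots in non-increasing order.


Divide by x^2 to reach normal form y'' + P_1(x) y' + P_2(x) y = 0 with P_1(x) = 1 + 2/x and P_2(x) = -2/x^2.
x = 0 is a singular point because the y'-coefficient 1 + 2/x has a pole at x = 0 and the y-coefficient -2/x^2 has a pole at x = 0.
It is a regular singular point because x P_1(x) = p(x) = x + 2 and x^2 P_2(x) = q(x) = -2 are polynomials, hence analytic at x = 0.
p(0) = 2,  q(0) = -2.
Indicial equation: r(r-1) + p(0) r + q(0) = 0, i.e. r^2 + (p(0) - 1) r + q(0) = 0, i.e. r^2 + 1 r - 2 = 0.
Discriminant: (1)^2 - 4(-2) = 9, so r = (-1 ± 3)/2.
Solving: r_1 = 1, r_2 = -2.

indicial: r^2 + 1 r - 2 = 0; roots r_1 = 1, r_2 = -2


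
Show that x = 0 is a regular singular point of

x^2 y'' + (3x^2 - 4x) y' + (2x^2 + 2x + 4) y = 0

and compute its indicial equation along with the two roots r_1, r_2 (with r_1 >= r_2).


Divide by x^2 to reach normal form y'' + P_1(x) y' + P_2(x) y = 0 with P_1(x) = 3 - 4/x and P_2(x) = 2 + 2/x + 4/x^2.
x = 0 is a singular point because the y'-coefficient 3 - 4/x has a pole at x = 0 and the y-coefficient 2 + 2/x + 4/x^2 has a pole at x = 0.
It is a regular singular point because x P_1(x) = p(x) = 3x - 4 and x^2 P_2(x) = q(x) = 2x^2 + 2x + 4 are polynomials, hence analytic at x = 0.
p(0) = -4,  q(0) = 4.
Indicial equation: r(r-1) + p(0) r + q(0) = 0, i.e. r^2 + (p(0) - 1) r + q(0) = 0, i.e. r^2 - 5 r + 4 = 0.
Discriminant: (-5)^2 - 4(4) = 9, so r = (5 ± 3)/2.
Solving: r_1 = 4, r_2 = 1.

indicial: r^2 - 5 r + 4 = 0; roots r_1 = 4, r_2 = 1


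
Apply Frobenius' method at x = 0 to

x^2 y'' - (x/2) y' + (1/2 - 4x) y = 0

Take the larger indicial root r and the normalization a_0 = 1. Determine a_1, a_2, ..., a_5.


Write in Frobenius form y'' + (p(x)/x) y' + (q(x)/x^2) y = 0:
  p(x) = -1/2,  q(x) = 1/2 - 4x.
Indicial equation: r(r-1) + (-1/2) r + (1/2) = 0 -> roots r_1 = 1, r_2 = 1/2.
Take r = r_1 = 1. Let y(x) = x^r sum_{n>=0} a_n x^n with a_0 = 1.
Substitute y = x^r sum a_n x^n and match x^{r+n}. The recurrence is
  D(n) a_n - 4 a_{n-1} = 0,  where D(n) = (r+n)(r+n-1) + (-1/2)(r+n) + (1/2).
  a_n = 4 / D(n) * a_{n-1}.
Since the indicial polynomial factors as (r - r_1)(r - r_2), D(n) = (r_1 + n - r_1)(r_1 + n - r_2) = n(n + 1/2).
Evaluating step by step (a_0 = 1):
  n = 1: D(1) = 1(1 + 1/2) = 3/2; numerator = 4(1) = 4; a_1 = (4)/(3/2) = 8/3
  n = 2: D(2) = 2(2 + 1/2) = 5; numerator = 4(8/3) = 32/3; a_2 = (32/3)/(5) = 32/15
  n = 3: D(3) = 3(3 + 1/2) = 21/2; numerator = 4(32/15) = 128/15; a_3 = (128/15)/(21/2) = 256/315
  n = 4: D(4) = 4(4 + 1/2) = 18; numerator = 4(256/315) = 1024/315; a_4 = (1024/315)/(18) = 512/2835
  n = 5: D(5) = 5(5 + 1/2) = 55/2; numerator = 4(512/2835) = 2048/2835; a_5 = (2048/2835)/(55/2) = 4096/155925

r = 1; a_0 = 1; a_1 = 8/3; a_2 = 32/15; a_3 = 256/315; a_4 = 512/2835; a_5 = 4096/155925


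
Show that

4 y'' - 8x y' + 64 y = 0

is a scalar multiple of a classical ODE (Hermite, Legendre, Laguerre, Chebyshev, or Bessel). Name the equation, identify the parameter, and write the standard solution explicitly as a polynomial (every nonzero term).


All three coefficients share the factor 4; dividing through by 4 gives  y'' - 2x y' + 16 y = 0.
This matches the Hermite equation y'' - 2x y' + 2n y = 0 with 2n = 16, so n = 8; the polynomial solution is H_8(x).
With y = sum_k a_k x^k, matching x^k gives (k+2)(k+1) a_{k+2} = 2(k - n) a_k = 2(k - 8) a_k. The right side vanishes at k = 8, so the series with the parity of 8 terminates at degree 8.
Standard normalization: leading coefficient of H_n is 2^n, so a_8 = 2^8 = 256. Work downward with a_k = (k+1)(k+2) a_{k+2} / (2(k - n)):
  a_6 = (7)(8)(256) / (2(6 - 8)) = 14336/(-4) = -3584
  a_4 = (5)(6)(-3584) / (2(4 - 8)) = -107520/(-8) = 13440
  a_2 = (3)(4)(13440) / (2(2 - 8)) = 161280/(-12) = -13440
  a_0 = (1)(2)(-13440) / (2(0 - 8)) = -26880/(-16) = 1680
Hence H_8(x) = 256 x^8 - 3584 x^6 + 13440 x^4 - 13440 x^2 + 1680.

H_8(x); series = 256 x^8 - 3584 x^6 + 13440 x^4 - 13440 x^2 + 1680


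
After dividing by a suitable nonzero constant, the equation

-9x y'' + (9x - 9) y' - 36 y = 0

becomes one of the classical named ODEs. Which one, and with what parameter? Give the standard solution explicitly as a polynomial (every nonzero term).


All three coefficients share the factor -9; dividing through by -9 gives  x y'' + (1 - x) y' + 4 y = 0.
This matches the Laguerre equation x y'' + (1 - x) y' + n y = 0 with n = 4; the polynomial solution is L_4(x).
With y = sum_k a_k x^k, matching x^k gives (k+1)k a_{k+1} + (k+1) a_{k+1} - k a_k + n a_k = 0, i.e. (k+1)^2 a_{k+1} = (k - n) a_k = (k - 4) a_k. The right side vanishes at k = 4, so the series terminates at degree 4.
Standard normalization L_n(0) = 1 gives a_0 = 1. Work upward with a_{k+1} = (k - 4) a_k / (k+1)^2:
  a_1 = (0 - 4)(1) / 1^2 = -4/1 = -4
  a_2 = (1 - 4)(-4) / 2^2 = 12/4 = 3
  a_3 = (2 - 4)(3) / 3^2 = -6/9 = -2/3
  a_4 = (3 - 4)(-2/3) / 4^2 = (2/3)/16 = 1/24
Hence L_4(x) = x^4/24 - 2 x^3/3 + 3 x^2 - 4 x + 1.

L_4(x); series = x^4/24 - 2 x^3/3 + 3 x^2 - 4 x + 1


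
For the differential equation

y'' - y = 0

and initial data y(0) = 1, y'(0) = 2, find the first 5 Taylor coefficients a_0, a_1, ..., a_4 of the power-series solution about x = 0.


Ansatz: y(x) = sum_{n>=0} a_n x^n, so y'(x) = sum_{n>=1} n a_n x^(n-1) and y''(x) = sum_{n>=2} n(n-1) a_n x^(n-2).
Substitute into P(x) y'' + Q(x) y' + R(x) y = 0 with P(x) = 1, Q(x) = 0, R(x) = -1, and match powers of x.
Initial conditions: a_0 = 1, a_1 = 2.
Setting the coefficient of each power of x to zero and solving order by order (substituting the coefficients already found):
  x^0: 2 a_2 - a_0 = 0  ->  2 a_2 = a_0 = 1  ->  a_2 = 1/2
  x^1: 6 a_3 - a_1 = 0  ->  6 a_3 = a_1 = 2  ->  a_3 = 1/3
  x^2: 12 a_4 - a_2 = 0  ->  12 a_4 = a_2 = 1/2  ->  a_4 = 1/24
Truncated series: y(x) = 1 + 2 x + (1/2) x^2 + (1/3) x^3 + (1/24) x^4 + O(x^5).

a_0 = 1; a_1 = 2; a_2 = 1/2; a_3 = 1/3; a_4 = 1/24


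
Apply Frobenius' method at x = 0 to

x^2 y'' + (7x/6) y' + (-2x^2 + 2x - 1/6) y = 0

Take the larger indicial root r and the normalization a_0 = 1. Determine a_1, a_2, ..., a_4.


Write in Frobenius form y'' + (p(x)/x) y' + (q(x)/x^2) y = 0:
  p(x) = 7/6,  q(x) = -2x^2 + 2x - 1/6.
Indicial equation: r(r-1) + (7/6) r + (-1/6) = 0 -> roots r_1 = 1/3, r_2 = -1/2.
Take r = r_1 = 1/3. Let y(x) = x^r sum_{n>=0} a_n x^n with a_0 = 1.
Substitute y = x^r sum a_n x^n and match x^{r+n}. The recurrence is
  D(n) a_n + 2 a_{n-1} - 2 a_{n-2} = 0,  where D(n) = (r+n)(r+n-1) + (7/6)(r+n) + (-1/6).
  a_n = [-2 a_{n-1} + 2 a_{n-2}] / D(n).
Since the indicial polynomial factors as (r - r_1)(r - r_2), D(n) = (r_1 + n - r_1)(r_1 + n - r_2) = n(n + 5/6).
Evaluating step by step (a_0 = 1):
  n = 1: D(1) = 1(1 + 5/6) = 11/6; numerator = -2(1) = -2; a_1 = (-2)/(11/6) = -12/11
  n = 2: D(2) = 2(2 + 5/6) = 17/3; numerator = -2(-12/11) + 2(1) = 46/11; a_2 = (46/11)/(17/3) = 138/187
  n = 3: D(3) = 3(3 + 5/6) = 23/2; numerator = -2(138/187) + 2(-12/11) = -684/187; a_3 = (-684/187)/(23/2) = -1368/4301
  n = 4: D(4) = 4(4 + 5/6) = 58/3; numerator = -2(-1368/4301) + 2(138/187) = 9084/4301; a_4 = (9084/4301)/(58/3) = 13626/124729

r = 1/3; a_0 = 1; a_1 = -12/11; a_2 = 138/187; a_3 = -1368/4301; a_4 = 13626/124729


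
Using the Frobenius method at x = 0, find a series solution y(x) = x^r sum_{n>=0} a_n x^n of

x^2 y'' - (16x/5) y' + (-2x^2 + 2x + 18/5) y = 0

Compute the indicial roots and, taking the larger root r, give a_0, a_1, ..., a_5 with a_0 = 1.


Write in Frobenius form y'' + (p(x)/x) y' + (q(x)/x^2) y = 0:
  p(x) = -16/5,  q(x) = -2x^2 + 2x + 18/5.
Indicial equation: r(r-1) + (-16/5) r + (18/5) = 0 -> roots r_1 = 3, r_2 = 6/5.
Take r = r_1 = 3. Let y(x) = x^r sum_{n>=0} a_n x^n with a_0 = 1.
Substitute y = x^r sum a_n x^n and match x^{r+n}. The recurrence is
  D(n) a_n + 2 a_{n-1} - 2 a_{n-2} = 0,  where D(n) = (r+n)(r+n-1) + (-16/5)(r+n) + (18/5).
  a_n = [-2 a_{n-1} + 2 a_{n-2}] / D(n).
Since the indicial polynomial factors as (r - r_1)(r - r_2), D(n) = (r_1 + n - r_1)(r_1 + n - r_2) = n(n + 9/5).
Evaluating step by step (a_0 = 1):
  n = 1: D(1) = 1(1 + 9/5) = 14/5; numerator = -2(1) = -2; a_1 = (-2)/(14/5) = -5/7
  n = 2: D(2) = 2(2 + 9/5) = 38/5; numerator = -2(-5/7) + 2(1) = 24/7; a_2 = (24/7)/(38/5) = 60/133
  n = 3: D(3) = 3(3 + 9/5) = 72/5; numerator = -2(60/133) + 2(-5/7) = -310/133; a_3 = (-310/133)/(72/5) = -775/4788
  n = 4: D(4) = 4(4 + 9/5) = 116/5; numerator = -2(-775/4788) + 2(60/133) = 2935/2394; a_4 = (2935/2394)/(116/5) = 14675/277704
  n = 5: D(5) = 5(5 + 9/5) = 34; numerator = -2(14675/277704) + 2(-775/4788) = -6625/15428; a_5 = (-6625/15428)/(34) = -6625/524552

r = 3; a_0 = 1; a_1 = -5/7; a_2 = 60/133; a_3 = -775/4788; a_4 = 14675/277704; a_5 = -6625/524552


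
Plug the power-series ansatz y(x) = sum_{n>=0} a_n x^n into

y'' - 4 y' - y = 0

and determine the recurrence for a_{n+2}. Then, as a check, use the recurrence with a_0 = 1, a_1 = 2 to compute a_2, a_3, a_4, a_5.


Substitute y = sum_n a_n x^n.
y''(x) has coefficient (n+2)(n+1) a_{n+2} at x^n;
-4 y'(x) has coefficient -4 (n+1) a_{n+1} at x^n;
-y(x) has coefficient -1 a_n at x^n.
Matching x^n: (n+2)(n+1) a_{n+2} - 4 (n+1) a_{n+1} - 1 a_n = 0.
Thus a_{n+2} = [4 (n+1) a_{n+1} + 1 a_n] / ((n+1)(n+2)).

Check with a_0 = 1, a_1 = 2 (apply the recurrence for n = 0, 1, 2, 3): a_0 = 1, a_1 = 2, a_2 = 9/2, a_3 = 19/3, a_4 = 161/24, a_5 = 341/60.

a_(n+2) = [4 (n+1) a_(n+1) + 1 a_n] / ((n+1)(n+2)); check: a_0 = 1, a_1 = 2, a_2 = 9/2, a_3 = 19/3, a_4 = 161/24, a_5 = 341/60


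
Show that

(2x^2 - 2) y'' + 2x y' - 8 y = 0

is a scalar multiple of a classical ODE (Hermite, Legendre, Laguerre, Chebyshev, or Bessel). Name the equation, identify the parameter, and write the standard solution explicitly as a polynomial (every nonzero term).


All three coefficients share the factor -2; dividing through by -2 gives  (1 - x^2) y'' - x y' + 4 y = 0.
This matches the Chebyshev equation (1 - x^2) y'' - x y' + n^2 y = 0 (note the -x y' term, not -2x y') with n^2 = 4, so n = 2; the polynomial solution is T_2(x).
With y = sum_k a_k x^k, matching x^k gives (k+2)(k+1) a_{k+2} = (k^2 - n^2) a_k = (k - 2)(k + 2) a_k. The right side vanishes at k = 2, so the series with the parity of 2 terminates at degree 2.
Standard normalization: leading coefficient of T_n is 2^(n-1), so a_2 = 2^1 = 2. Work downward with a_k = (k+1)(k+2) a_{k+2} / ((k - 2)(k + 2)):
  a_0 = (1)(2)(2) / ((0 - 2)(0 + 2)) = 4/(-4) = -1
Hence T_2(x) = 2 x^2 - 1.

T_2(x); series = 2 x^2 - 1


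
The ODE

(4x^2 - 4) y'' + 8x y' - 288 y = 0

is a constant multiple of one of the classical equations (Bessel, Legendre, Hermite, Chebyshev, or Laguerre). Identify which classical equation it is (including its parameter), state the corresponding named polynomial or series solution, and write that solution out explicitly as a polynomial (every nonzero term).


All three coefficients share the factor -4; dividing through by -4 gives  (1 - x^2) y'' - 2x y' + 72 y = 0.
This matches the Legendre equation (1 - x^2) y'' - 2x y' + n(n+1) y = 0 (note the -2x y' term) with n(n+1) = 72, so n = 8; the polynomial solution is P_8(x).
With y = sum_k a_k x^k, matching x^k gives (k+2)(k+1) a_{k+2} = [k(k+1) - n(n+1)] a_k = (k - 8)(k + 9) a_k. The right side vanishes at k = 8, so the series with the parity of 8 terminates at degree 8.
Standard normalization (P_n(1) = 1): leading coefficient (2n)!/(2^n (n!)^2) = 20922789888000/(256*1625702400) = 6435/128, so a_8 = 6435/128. Work downward with a_k = (k+1)(k+2) a_{k+2} / ((k - 8)(k + 9)):
  a_6 = (7)(8)(6435/128) / ((6 - 8)(6 + 9)) = (45045/16)/(-30) = -3003/32
  a_4 = (5)(6)(-3003/32) / ((4 - 8)(4 + 9)) = (-45045/16)/(-52) = 3465/64
  a_2 = (3)(4)(3465/64) / ((2 - 8)(2 + 9)) = (10395/16)/(-66) = -315/32
  a_0 = (1)(2)(-315/32) / ((0 - 8)(0 + 9)) = (-315/16)/(-72) = 35/128
Hence P_8(x) = 6435 x^8/128 - 3003 x^6/32 + 3465 x^4/64 - 315 x^2/32 + 35/128.

P_8(x); series = 6435 x^8/128 - 3003 x^6/32 + 3465 x^4/64 - 315 x^2/32 + 35/128


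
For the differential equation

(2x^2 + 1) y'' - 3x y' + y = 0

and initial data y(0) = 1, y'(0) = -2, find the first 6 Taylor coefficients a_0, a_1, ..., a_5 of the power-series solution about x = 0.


Ansatz: y(x) = sum_{n>=0} a_n x^n, so y'(x) = sum_{n>=1} n a_n x^(n-1) and y''(x) = sum_{n>=2} n(n-1) a_n x^(n-2).
Substitute into P(x) y'' + Q(x) y' + R(x) y = 0 with P(x) = 2x^2 + 1, Q(x) = -3x, R(x) = 1, and match powers of x.
Initial conditions: a_0 = 1, a_1 = -2.
Setting the coefficient of each power of x to zero and solving order by order (substituting the coefficients already found):
  x^0: 2 a_2 + a_0 = 0  ->  2 a_2 = -a_0 = -1  ->  a_2 = -1/2
  x^1: 6 a_3 - 2 a_1 = 0  ->  6 a_3 = 2 a_1 = -4  ->  a_3 = -2/3
  x^2: 12 a_4 - a_2 = 0  ->  12 a_4 = a_2 = -1/2  ->  a_4 = -1/24
  x^3: 20 a_5 + 4 a_3 = 0  ->  20 a_5 = -4 a_3 = 8/3  ->  a_5 = 2/15
Truncated series: y(x) = 1 - 2 x - (1/2) x^2 - (2/3) x^3 - (1/24) x^4 + (2/15) x^5 + O(x^6).

a_0 = 1; a_1 = -2; a_2 = -1/2; a_3 = -2/3; a_4 = -1/24; a_5 = 2/15


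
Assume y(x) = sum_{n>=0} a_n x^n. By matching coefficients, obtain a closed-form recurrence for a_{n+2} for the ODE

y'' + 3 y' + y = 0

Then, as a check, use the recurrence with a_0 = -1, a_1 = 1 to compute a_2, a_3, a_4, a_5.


Substitute y = sum_n a_n x^n.
y''(x) has coefficient (n+2)(n+1) a_{n+2} at x^n;
3 y'(x) has coefficient 3 (n+1) a_{n+1} at x^n;
y(x) has coefficient 1 a_n at x^n.
Matching x^n: (n+2)(n+1) a_{n+2} + 3 (n+1) a_{n+1} + 1 a_n = 0.
Thus a_{n+2} = [-3 (n+1) a_{n+1} - 1 a_n] / ((n+1)(n+2)).

Check with a_0 = -1, a_1 = 1 (apply the recurrence for n = 0, 1, 2, 3): a_0 = -1, a_1 = 1, a_2 = -1, a_3 = 5/6, a_4 = -13/24, a_5 = 17/60.

a_(n+2) = [-3 (n+1) a_(n+1) - 1 a_n] / ((n+1)(n+2)); check: a_0 = -1, a_1 = 1, a_2 = -1, a_3 = 5/6, a_4 = -13/24, a_5 = 17/60


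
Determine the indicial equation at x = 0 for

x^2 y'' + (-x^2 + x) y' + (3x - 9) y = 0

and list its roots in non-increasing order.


Divide by x^2 to reach normal form y'' + P_1(x) y' + P_2(x) y = 0 with P_1(x) = -1 + 1/x and P_2(x) = 3/x - 9/x^2.
x = 0 is a singular point because the y'-coefficient -1 + 1/x has a pole at x = 0 and the y-coefficient 3/x - 9/x^2 has a pole at x = 0.
It is a regular singular point because x P_1(x) = p(x) = 1 - x and x^2 P_2(x) = q(x) = 3x - 9 are polynomials, hence analytic at x = 0.
p(0) = 1,  q(0) = -9.
Indicial equation: r(r-1) + p(0) r + q(0) = 0, i.e. r^2 + (p(0) - 1) r + q(0) = 0, i.e. r^2 - 9 = 0.
Discriminant: (0)^2 - 4(-9) = 36, so r = (0 ± 6)/2.
Solving: r_1 = 3, r_2 = -3.

indicial: r^2 - 9 = 0; roots r_1 = 3, r_2 = -3


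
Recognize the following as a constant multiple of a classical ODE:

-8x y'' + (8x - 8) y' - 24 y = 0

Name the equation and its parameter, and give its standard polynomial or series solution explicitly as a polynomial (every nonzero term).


All three coefficients share the factor -8; dividing through by -8 gives  x y'' + (1 - x) y' + 3 y = 0.
This matches the Laguerre equation x y'' + (1 - x) y' + n y = 0 with n = 3; the polynomial solution is L_3(x).
With y = sum_k a_k x^k, matching x^k gives (k+1)k a_{k+1} + (k+1) a_{k+1} - k a_k + n a_k = 0, i.e. (k+1)^2 a_{k+1} = (k - n) a_k = (k - 3) a_k. The right side vanishes at k = 3, so the series terminates at degree 3.
Standard normalization L_n(0) = 1 gives a_0 = 1. Work upward with a_{k+1} = (k - 3) a_k / (k+1)^2:
  a_1 = (0 - 3)(1) / 1^2 = -3/1 = -3
  a_2 = (1 - 3)(-3) / 2^2 = 6/4 = 3/2
  a_3 = (2 - 3)(3/2) / 3^2 = (-3/2)/9 = -1/6
Hence L_3(x) = -x^3/6 + 3 x^2/2 - 3 x + 1.

L_3(x); series = -x^3/6 + 3 x^2/2 - 3 x + 1


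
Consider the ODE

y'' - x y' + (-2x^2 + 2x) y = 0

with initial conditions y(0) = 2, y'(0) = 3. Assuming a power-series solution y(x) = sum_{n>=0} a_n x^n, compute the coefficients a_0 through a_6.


Ansatz: y(x) = sum_{n>=0} a_n x^n, so y'(x) = sum_{n>=1} n a_n x^(n-1) and y''(x) = sum_{n>=2} n(n-1) a_n x^(n-2).
Substitute into P(x) y'' + Q(x) y' + R(x) y = 0 with P(x) = 1, Q(x) = -x, R(x) = -2x^2 + 2x, and match powers of x.
Initial conditions: a_0 = 2, a_1 = 3.
Setting the coefficient of each power of x to zero and solving order by order (substituting the coefficients already found):
  x^0: 2 a_2 = 0  ->  a_2 = 0
  x^1: 6 a_3 - a_1 + 2 a_0 = 0  ->  6 a_3 = a_1 - 2 a_0 = -1  ->  a_3 = -1/6
  x^2: 12 a_4 - 2 a_2 + 2 a_1 - 2 a_0 = 0  ->  12 a_4 = 2 a_2 - 2 a_1 + 2 a_0 = -2  ->  a_4 = -1/6
  x^3: 20 a_5 - 3 a_3 + 2 a_2 - 2 a_1 = 0  ->  20 a_5 = 3 a_3 - 2 a_2 + 2 a_1 = 11/2  ->  a_5 = 11/40
  x^4: 30 a_6 - 4 a_4 + 2 a_3 - 2 a_2 = 0  ->  30 a_6 = 4 a_4 - 2 a_3 + 2 a_2 = -1/3  ->  a_6 = -1/90
Truncated series: y(x) = 2 + 3 x - (1/6) x^3 - (1/6) x^4 + (11/40) x^5 - (1/90) x^6 + O(x^7).

a_0 = 2; a_1 = 3; a_2 = 0; a_3 = -1/6; a_4 = -1/6; a_5 = 11/40; a_6 = -1/90


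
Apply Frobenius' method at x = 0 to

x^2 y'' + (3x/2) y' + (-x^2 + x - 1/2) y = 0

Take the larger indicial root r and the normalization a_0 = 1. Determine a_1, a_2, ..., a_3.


Write in Frobenius form y'' + (p(x)/x) y' + (q(x)/x^2) y = 0:
  p(x) = 3/2,  q(x) = -x^2 + x - 1/2.
Indicial equation: r(r-1) + (3/2) r + (-1/2) = 0 -> roots r_1 = 1/2, r_2 = -1.
Take r = r_1 = 1/2. Let y(x) = x^r sum_{n>=0} a_n x^n with a_0 = 1.
Substitute y = x^r sum a_n x^n and match x^{r+n}. The recurrence is
  D(n) a_n + 1 a_{n-1} - 1 a_{n-2} = 0,  where D(n) = (r+n)(r+n-1) + (3/2)(r+n) + (-1/2).
  a_n = [-1 a_{n-1} + 1 a_{n-2}] / D(n).
Since the indicial polynomial factors as (r - r_1)(r - r_2), D(n) = (r_1 + n - r_1)(r_1 + n - r_2) = n(n + 3/2).
Evaluating step by step (a_0 = 1):
  n = 1: D(1) = 1(1 + 3/2) = 5/2; numerator = -1(1) = -1; a_1 = (-1)/(5/2) = -2/5
  n = 2: D(2) = 2(2 + 3/2) = 7; numerator = -1(-2/5) + 1(1) = 7/5; a_2 = (7/5)/(7) = 1/5
  n = 3: D(3) = 3(3 + 3/2) = 27/2; numerator = -1(1/5) + 1(-2/5) = -3/5; a_3 = (-3/5)/(27/2) = -2/45

r = 1/2; a_0 = 1; a_1 = -2/5; a_2 = 1/5; a_3 = -2/45


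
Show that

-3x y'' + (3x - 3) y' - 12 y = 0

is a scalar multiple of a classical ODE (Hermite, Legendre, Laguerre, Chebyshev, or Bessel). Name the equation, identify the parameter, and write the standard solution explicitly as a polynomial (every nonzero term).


All three coefficients share the factor -3; dividing through by -3 gives  x y'' + (1 - x) y' + 4 y = 0.
This matches the Laguerre equation x y'' + (1 - x) y' + n y = 0 with n = 4; the polynomial solution is L_4(x).
With y = sum_k a_k x^k, matching x^k gives (k+1)k a_{k+1} + (k+1) a_{k+1} - k a_k + n a_k = 0, i.e. (k+1)^2 a_{k+1} = (k - n) a_k = (k - 4) a_k. The right side vanishes at k = 4, so the series terminates at degree 4.
Standard normalization L_n(0) = 1 gives a_0 = 1. Work upward with a_{k+1} = (k - 4) a_k / (k+1)^2:
  a_1 = (0 - 4)(1) / 1^2 = -4/1 = -4
  a_2 = (1 - 4)(-4) / 2^2 = 12/4 = 3
  a_3 = (2 - 4)(3) / 3^2 = -6/9 = -2/3
  a_4 = (3 - 4)(-2/3) / 4^2 = (2/3)/16 = 1/24
Hence L_4(x) = x^4/24 - 2 x^3/3 + 3 x^2 - 4 x + 1.

L_4(x); series = x^4/24 - 2 x^3/3 + 3 x^2 - 4 x + 1


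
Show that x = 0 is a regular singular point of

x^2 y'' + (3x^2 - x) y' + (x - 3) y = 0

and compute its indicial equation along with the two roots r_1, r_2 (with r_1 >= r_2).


Divide by x^2 to reach normal form y'' + P_1(x) y' + P_2(x) y = 0 with P_1(x) = 3 - 1/x and P_2(x) = 1/x - 3/x^2.
x = 0 is a singular point because the y'-coefficient 3 - 1/x has a pole at x = 0 and the y-coefficient 1/x - 3/x^2 has a pole at x = 0.
It is a regular singular point because x P_1(x) = p(x) = 3x - 1 and x^2 P_2(x) = q(x) = x - 3 are polynomials, hence analytic at x = 0.
p(0) = -1,  q(0) = -3.
Indicial equation: r(r-1) + p(0) r + q(0) = 0, i.e. r^2 + (p(0) - 1) r + q(0) = 0, i.e. r^2 - 2 r - 3 = 0.
Discriminant: (-2)^2 - 4(-3) = 16, so r = (2 ± 4)/2.
Solving: r_1 = 3, r_2 = -1.

indicial: r^2 - 2 r - 3 = 0; roots r_1 = 3, r_2 = -1


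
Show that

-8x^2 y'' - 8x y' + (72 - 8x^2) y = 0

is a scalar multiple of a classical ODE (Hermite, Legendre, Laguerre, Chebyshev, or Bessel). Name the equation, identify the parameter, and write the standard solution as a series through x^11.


All three coefficients share the factor -8; dividing through by -8 gives  x^2 y'' + x y' + (x^2 - 9) y = 0.
This matches the Bessel equation x^2 y'' + x y' + (x^2 - nu^2) y = 0 with nu^2 = 9, so nu = 3; the solution bounded at x = 0 is J_3(x).
Frobenius at x = 0: indicial roots ±nu; for r = nu the recurrence k(k + 2nu) c_k = -c_{k-2} gives the standard series J_nu(x) = sum_{k>=0} (-1)^k / (k! (k+nu)!) (x/2)^(2k+nu). Evaluate the first 5 terms:
  k = 0: (-1)^0 / (0! * 3! * 2^3) x^3 = 1/(1*6*8) x^3 = (1/48) x^3
  k = 1: (-1)^1 / (1! * 4! * 2^5) x^5 = -1/(1*24*32) x^5 = (-1/768) x^5
  k = 2: (-1)^2 / (2! * 5! * 2^7) x^7 = 1/(2*120*128) x^7 = (1/30720) x^7
  k = 3: (-1)^3 / (3! * 6! * 2^9) x^9 = -1/(6*720*512) x^9 = (-1/2211840) x^9
  k = 4: (-1)^4 / (4! * 7! * 2^11) x^11 = 1/(24*5040*2048) x^11 = (1/247726080) x^11
Hence J_3(x) = x^11/247726080 - x^9/2211840 + x^7/30720 - x^5/768 + x^3/48 + ....

J_3(x); series = x^11/247726080 - x^9/2211840 + x^7/30720 - x^5/768 + x^3/48


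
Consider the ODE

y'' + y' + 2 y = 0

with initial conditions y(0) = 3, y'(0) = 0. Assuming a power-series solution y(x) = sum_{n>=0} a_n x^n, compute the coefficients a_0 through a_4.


Ansatz: y(x) = sum_{n>=0} a_n x^n, so y'(x) = sum_{n>=1} n a_n x^(n-1) and y''(x) = sum_{n>=2} n(n-1) a_n x^(n-2).
Substitute into P(x) y'' + Q(x) y' + R(x) y = 0 with P(x) = 1, Q(x) = 1, R(x) = 2, and match powers of x.
Initial conditions: a_0 = 3, a_1 = 0.
Setting the coefficient of each power of x to zero and solving order by order (substituting the coefficients already found):
  x^0: 2 a_2 + a_1 + 2 a_0 = 0  ->  2 a_2 = -a_1 - 2 a_0 = -6  ->  a_2 = -3
  x^1: 6 a_3 + 2 a_2 + 2 a_1 = 0  ->  6 a_3 = -2 a_2 - 2 a_1 = 6  ->  a_3 = 1
  x^2: 12 a_4 + 3 a_3 + 2 a_2 = 0  ->  12 a_4 = -3 a_3 - 2 a_2 = 3  ->  a_4 = 1/4
Truncated series: y(x) = 3 - 3 x^2 + x^3 + (1/4) x^4 + O(x^5).

a_0 = 3; a_1 = 0; a_2 = -3; a_3 = 1; a_4 = 1/4
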